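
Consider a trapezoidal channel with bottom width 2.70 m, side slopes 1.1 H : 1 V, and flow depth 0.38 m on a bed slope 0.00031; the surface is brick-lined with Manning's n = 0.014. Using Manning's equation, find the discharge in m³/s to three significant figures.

A = (b + z·y)·y = (2.70 + 1.1×0.38)×0.38 = 1.185 m²
P = b + 2y√(1+z²) = 2.70 + 2×0.38×√(1+1.1²) = 3.830 m
R = A/P = 1.185/3.830 = 0.3094 m
Q = (1/n)·A·R^(2/3)·S^(1/2) = (1/0.014) × 1.185 × 0.3094^(2/3) × 0.00031^(1/2) = 0.6816 m³/s

0.682 m³/s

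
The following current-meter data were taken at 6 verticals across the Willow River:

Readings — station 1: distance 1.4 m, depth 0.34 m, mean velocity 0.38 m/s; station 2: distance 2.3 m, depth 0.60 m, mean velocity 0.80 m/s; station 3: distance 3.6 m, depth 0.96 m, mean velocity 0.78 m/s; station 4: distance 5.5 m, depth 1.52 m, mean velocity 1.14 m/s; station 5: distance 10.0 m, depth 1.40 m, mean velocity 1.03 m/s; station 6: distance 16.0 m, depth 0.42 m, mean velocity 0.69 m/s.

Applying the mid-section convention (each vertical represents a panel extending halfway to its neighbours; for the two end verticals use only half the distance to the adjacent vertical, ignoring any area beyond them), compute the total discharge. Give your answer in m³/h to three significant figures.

56800 m³/h

w_1 = (2.3 − 1.4)/2 = 0.45 m; q_1 = 0.38 × 0.34 × 0.45 = 0.05814 m³/s
w_2 = (3.6 − 1.4)/2 = 1.1 m; q_2 = 0.80 × 0.60 × 1.1 = 0.5280 m³/s
w_3 = (5.5 − 2.3)/2 = 1.6 m; q_3 = 0.78 × 0.96 × 1.6 = 1.198 m³/s
w_4 = (10.0 − 3.6)/2 = 3.2 m; q_4 = 1.14 × 1.52 × 3.2 = 5.545 m³/s
w_5 = (16.0 − 5.5)/2 = 5.25 m; q_5 = 1.03 × 1.40 × 5.25 = 7.571 m³/s
w_6 = (16.0 − 10.0)/2 = 3 m; q_6 = 0.69 × 0.42 × 3 = 0.8694 m³/s
Q = Σ qᵢ = 15.77 m³/s
= 15.77 × 3600 = 56770 m³/h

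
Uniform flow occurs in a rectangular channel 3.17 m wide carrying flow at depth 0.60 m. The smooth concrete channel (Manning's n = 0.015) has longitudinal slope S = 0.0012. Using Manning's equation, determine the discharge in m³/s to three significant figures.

A = b·y = 3.17 × 0.60 = 1.902 m²
P = b + 2y = 3.17 + 2×0.60 = 4.370 m
R = A/P = 1.902/4.370 = 0.4352 m
Q = (1/n)·A·R^(2/3)·S^(1/2) = (1/0.015) × 1.902 × 0.4352^(2/3) × 0.0012^(1/2) = 2.523 m³/s

2.52 m³/s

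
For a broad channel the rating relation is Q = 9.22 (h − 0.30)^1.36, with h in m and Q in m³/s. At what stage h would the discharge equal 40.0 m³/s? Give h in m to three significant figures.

h − h₀ = (Q/C)^(1/b) = (40.0/9.22)^(1/1.36) = 2.942 m
h = 0.30 + 2.942 = 3.242 m

3.24 m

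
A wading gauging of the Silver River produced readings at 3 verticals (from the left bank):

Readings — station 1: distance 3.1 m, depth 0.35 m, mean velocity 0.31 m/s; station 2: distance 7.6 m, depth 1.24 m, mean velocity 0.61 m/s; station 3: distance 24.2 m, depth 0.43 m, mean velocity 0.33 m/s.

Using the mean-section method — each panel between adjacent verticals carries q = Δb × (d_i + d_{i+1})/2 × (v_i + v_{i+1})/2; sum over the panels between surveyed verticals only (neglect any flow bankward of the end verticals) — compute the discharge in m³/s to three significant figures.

Panel 1-2: Δb = 4.5 m, d̄ = (0.35+1.24)/2 = 0.795, v̄ = (0.31+0.61)/2 = 0.46 → q = 4.5×0.795×0.46 = 1.646 m³/s
Panel 2-3: Δb = 16.6 m, d̄ = (1.24+0.43)/2 = 0.835, v̄ = (0.61+0.33)/2 = 0.47 → q = 16.6×0.835×0.47 = 6.515 m³/s
Q = Σ q = 8.160 m³/s

8.16 m³/s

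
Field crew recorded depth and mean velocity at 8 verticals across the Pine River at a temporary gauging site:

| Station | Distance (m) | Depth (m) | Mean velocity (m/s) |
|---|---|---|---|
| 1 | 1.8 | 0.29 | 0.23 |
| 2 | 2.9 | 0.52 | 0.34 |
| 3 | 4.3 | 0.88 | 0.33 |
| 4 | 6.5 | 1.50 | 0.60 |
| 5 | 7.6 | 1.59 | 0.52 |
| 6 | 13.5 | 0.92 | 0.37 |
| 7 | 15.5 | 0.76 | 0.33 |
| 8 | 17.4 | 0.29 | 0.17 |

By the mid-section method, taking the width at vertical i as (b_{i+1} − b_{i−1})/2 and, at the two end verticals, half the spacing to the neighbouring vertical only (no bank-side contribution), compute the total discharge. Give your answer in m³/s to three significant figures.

w_1 = (2.9 − 1.8)/2 = 0.55 m; q_1 = 0.23 × 0.29 × 0.55 = 0.03669 m³/s
w_2 = (4.3 − 1.8)/2 = 1.25 m; q_2 = 0.34 × 0.52 × 1.25 = 0.2210 m³/s
w_3 = (6.5 − 2.9)/2 = 1.8 m; q_3 = 0.33 × 0.88 × 1.8 = 0.5227 m³/s
w_4 = (7.6 − 4.3)/2 = 1.65 m; q_4 = 0.60 × 1.50 × 1.65 = 1.485 m³/s
w_5 = (13.5 − 6.5)/2 = 3.5 m; q_5 = 0.52 × 1.59 × 3.5 = 2.894 m³/s
w_6 = (15.5 − 7.6)/2 = 3.95 m; q_6 = 0.37 × 0.92 × 3.95 = 1.345 m³/s
w_7 = (17.4 − 13.5)/2 = 1.95 m; q_7 = 0.33 × 0.76 × 1.95 = 0.4891 m³/s
w_8 = (17.4 − 15.5)/2 = 0.95 m; q_8 = 0.17 × 0.29 × 0.95 = 0.04684 m³/s
Q = Σ qᵢ = 7.040 m³/s

7.04 m³/s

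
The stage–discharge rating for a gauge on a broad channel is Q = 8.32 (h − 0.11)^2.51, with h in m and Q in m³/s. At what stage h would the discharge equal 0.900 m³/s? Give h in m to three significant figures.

h − h₀ = (Q/C)^(1/b) = (0.900/8.32)^(1/2.51) = 0.4123 m
h = 0.11 + 0.4123 = 0.5223 m

0.522 m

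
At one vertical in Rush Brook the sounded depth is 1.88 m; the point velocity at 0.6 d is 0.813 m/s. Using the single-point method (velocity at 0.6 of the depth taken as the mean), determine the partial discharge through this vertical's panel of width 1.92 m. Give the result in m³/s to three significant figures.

2.93 m³/s

v̄ = v₀.₆ = 0.813 m/s
q = v̄ × d × w = 0.8130 × 1.88 × 1.92 = 2.935 m³/s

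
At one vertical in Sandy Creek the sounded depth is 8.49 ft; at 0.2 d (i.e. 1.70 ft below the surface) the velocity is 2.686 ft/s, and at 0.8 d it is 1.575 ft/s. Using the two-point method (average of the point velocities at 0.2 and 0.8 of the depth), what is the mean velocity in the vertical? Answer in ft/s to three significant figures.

v̄ = (2.686 + 1.575) / 2 = 2.131 ft/s

2.13 ft/s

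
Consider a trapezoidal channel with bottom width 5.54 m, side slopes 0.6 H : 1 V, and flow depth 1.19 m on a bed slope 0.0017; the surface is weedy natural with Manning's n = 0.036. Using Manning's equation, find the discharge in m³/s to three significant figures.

A = (b + z·y)·y = (5.54 + 0.6×1.19)×1.19 = 7.442 m²
P = b + 2y√(1+z²) = 5.54 + 2×1.19×√(1+0.6²) = 8.316 m
R = A/P = 7.442/8.316 = 0.8950 m
Q = (1/n)·A·R^(2/3)·S^(1/2) = (1/0.036) × 7.442 × 0.8950^(2/3) × 0.0017^(1/2) = 7.916 m³/s

7.92 m³/s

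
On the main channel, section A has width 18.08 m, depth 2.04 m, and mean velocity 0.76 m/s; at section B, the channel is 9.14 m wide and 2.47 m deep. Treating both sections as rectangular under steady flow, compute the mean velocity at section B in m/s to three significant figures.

1.24 m/s

Q = A₁V₁ = (18.08×2.04) × 0.76 = 28.03 m³/s
A₂ = 9.14 × 2.47 = 22.58 m²
V₂ = Q/A₂ = 28.03/22.58 = 1.242 m/s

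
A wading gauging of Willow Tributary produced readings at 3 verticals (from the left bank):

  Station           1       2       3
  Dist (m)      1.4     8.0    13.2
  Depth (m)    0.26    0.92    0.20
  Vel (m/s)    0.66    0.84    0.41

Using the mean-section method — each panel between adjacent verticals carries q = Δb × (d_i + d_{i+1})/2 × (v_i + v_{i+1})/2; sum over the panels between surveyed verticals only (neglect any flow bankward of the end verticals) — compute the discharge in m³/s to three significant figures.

Panel 1-2: Δb = 6.6 m, d̄ = (0.26+0.92)/2 = 0.59, v̄ = (0.66+0.84)/2 = 0.75 → q = 6.6×0.59×0.75 = 2.921 m³/s
Panel 2-3: Δb = 5.2 m, d̄ = (0.92+0.20)/2 = 0.56, v̄ = (0.84+0.41)/2 = 0.625 → q = 5.2×0.56×0.625 = 1.820 m³/s
Q = Σ q = 4.741 m³/s

4.74 m³/s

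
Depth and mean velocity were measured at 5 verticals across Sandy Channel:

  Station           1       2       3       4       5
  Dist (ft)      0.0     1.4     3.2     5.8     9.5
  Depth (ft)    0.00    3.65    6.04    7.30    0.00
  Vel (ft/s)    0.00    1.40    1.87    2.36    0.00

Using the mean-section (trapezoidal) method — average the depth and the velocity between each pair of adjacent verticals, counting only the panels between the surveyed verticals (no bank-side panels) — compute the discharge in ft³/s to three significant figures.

Panel 1-2: Δb = 1.4 ft, d̄ = (0.00+3.65)/2 = 1.825, v̄ = (0.00+1.40)/2 = 0.7 → q = 1.4×1.825×0.7 = 1.789 ft³/s
Panel 2-3: Δb = 1.8 ft, d̄ = (3.65+6.04)/2 = 4.845, v̄ = (1.40+1.87)/2 = 1.635 → q = 1.8×4.845×1.635 = 14.26 ft³/s
Panel 3-4: Δb = 2.6 ft, d̄ = (6.04+7.30)/2 = 6.67, v̄ = (1.87+2.36)/2 = 2.115 → q = 2.6×6.67×2.115 = 36.68 ft³/s
Panel 4-5: Δb = 3.7 ft, d̄ = (7.30+0.00)/2 = 3.65, v̄ = (2.36+0.00)/2 = 1.18 → q = 3.7×3.65×1.18 = 15.94 ft³/s
Q = Σ q = 68.66 ft³/s

68.7 ft³/s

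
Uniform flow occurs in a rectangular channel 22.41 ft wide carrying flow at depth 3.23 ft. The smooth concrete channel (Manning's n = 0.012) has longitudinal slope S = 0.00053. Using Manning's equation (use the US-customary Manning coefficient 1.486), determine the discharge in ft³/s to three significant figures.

A = b·y = 22.41 × 3.23 = 72.38 ft²
P = b + 2y = 22.41 + 2×3.23 = 28.87 ft
R = A/P = 72.38/28.87 = 2.507 ft
Q = (1.486/n)·A·R^(2/3)·S^(1/2) = (1.486/0.012) × 72.38 × 2.507^(2/3) × 0.00053^(1/2) = 380.8 ft³/s

381 ft³/s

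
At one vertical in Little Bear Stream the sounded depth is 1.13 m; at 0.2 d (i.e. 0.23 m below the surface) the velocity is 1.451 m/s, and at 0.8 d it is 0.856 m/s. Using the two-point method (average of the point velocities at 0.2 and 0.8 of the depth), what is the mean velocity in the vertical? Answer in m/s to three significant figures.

v̄ = (1.451 + 0.856) / 2 = 1.154 m/s

1.15 m/s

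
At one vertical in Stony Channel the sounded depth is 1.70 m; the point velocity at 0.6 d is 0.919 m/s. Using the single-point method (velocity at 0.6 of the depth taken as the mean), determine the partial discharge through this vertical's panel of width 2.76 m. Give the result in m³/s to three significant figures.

4.31 m³/s

v̄ = v₀.₆ = 0.919 m/s
q = v̄ × d × w = 0.9190 × 1.70 × 2.76 = 4.312 m³/s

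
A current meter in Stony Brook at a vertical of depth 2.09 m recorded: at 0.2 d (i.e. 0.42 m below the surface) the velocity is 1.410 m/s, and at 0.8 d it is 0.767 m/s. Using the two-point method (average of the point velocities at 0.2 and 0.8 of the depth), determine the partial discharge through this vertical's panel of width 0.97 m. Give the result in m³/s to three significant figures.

v̄ = (1.410 + 0.767) / 2 = 1.089 m/s
q = v̄ × d × w = 1.089 × 2.09 × 0.97 = 2.207 m³/s

2.21 m³/s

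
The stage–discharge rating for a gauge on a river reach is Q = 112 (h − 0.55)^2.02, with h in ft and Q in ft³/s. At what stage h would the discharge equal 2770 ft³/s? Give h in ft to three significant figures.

h − h₀ = (Q/C)^(1/b) = (2770/112)^(1/2.02) = 4.895 ft
h = 0.55 + 4.895 = 5.445 ft

5.44 ft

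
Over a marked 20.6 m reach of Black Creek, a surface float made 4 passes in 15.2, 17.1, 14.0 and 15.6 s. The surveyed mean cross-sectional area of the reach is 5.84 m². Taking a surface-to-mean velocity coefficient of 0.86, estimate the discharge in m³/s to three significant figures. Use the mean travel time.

t̄ = (15.2 + 17.1 + 14.0 + 15.6) / 4 = 15.475 s
v_surface = L / t̄ = 20.6 / 15.475 = 1.331 m/s
v_mean = 0.86 × 1.331 = 1.145 m/s
Q = A × v_mean = 5.84 × 1.145 = 6.686 m³/s

6.69 m³/s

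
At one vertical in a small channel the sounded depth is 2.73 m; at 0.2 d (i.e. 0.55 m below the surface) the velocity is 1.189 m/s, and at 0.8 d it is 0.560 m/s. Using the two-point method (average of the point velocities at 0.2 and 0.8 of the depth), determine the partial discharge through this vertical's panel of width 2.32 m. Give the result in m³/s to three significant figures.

v̄ = (1.189 + 0.560) / 2 = 0.8745 m/s
q = v̄ × d × w = 0.8745 × 2.73 × 2.32 = 5.539 m³/s

5.54 m³/s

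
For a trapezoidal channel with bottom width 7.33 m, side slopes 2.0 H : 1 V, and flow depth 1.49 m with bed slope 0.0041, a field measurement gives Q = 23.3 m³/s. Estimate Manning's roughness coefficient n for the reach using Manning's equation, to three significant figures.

0.0449

A = (b + z·y)·y = (7.33 + 2.0×1.49)×1.49 = 15.36 m²
P = b + 2y√(1+z²) = 7.33 + 2×1.49×√(1+2.0²) = 13.99 m
R = A/P = 15.36/13.99 = 1.098 m
n = (1/Q)·A·R^(2/3)·S^(1/2) = (1/23.3) × 15.36 × 1.064 × 0.06403 = 0.04493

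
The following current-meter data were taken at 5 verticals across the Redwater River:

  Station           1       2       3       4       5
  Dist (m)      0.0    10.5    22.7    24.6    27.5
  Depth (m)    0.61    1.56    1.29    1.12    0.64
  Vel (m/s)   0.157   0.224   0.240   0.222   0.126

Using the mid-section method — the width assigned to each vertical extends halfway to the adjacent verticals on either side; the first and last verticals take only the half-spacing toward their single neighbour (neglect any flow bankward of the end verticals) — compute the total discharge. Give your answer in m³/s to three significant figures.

w_1 = (10.5 − 0.0)/2 = 5.25 m; q_1 = 0.157 × 0.61 × 5.25 = 0.5028 m³/s
w_2 = (22.7 − 0.0)/2 = 11.35 m; q_2 = 0.224 × 1.56 × 11.35 = 3.966 m³/s
w_3 = (24.6 − 10.5)/2 = 7.05 m; q_3 = 0.240 × 1.29 × 7.05 = 2.183 m³/s
w_4 = (27.5 − 22.7)/2 = 2.4 m; q_4 = 0.222 × 1.12 × 2.4 = 0.5967 m³/s
w_5 = (27.5 − 24.6)/2 = 1.45 m; q_5 = 0.126 × 0.64 × 1.45 = 0.1169 m³/s
Q = Σ qᵢ = 7.365 m³/s

7.37 m³/s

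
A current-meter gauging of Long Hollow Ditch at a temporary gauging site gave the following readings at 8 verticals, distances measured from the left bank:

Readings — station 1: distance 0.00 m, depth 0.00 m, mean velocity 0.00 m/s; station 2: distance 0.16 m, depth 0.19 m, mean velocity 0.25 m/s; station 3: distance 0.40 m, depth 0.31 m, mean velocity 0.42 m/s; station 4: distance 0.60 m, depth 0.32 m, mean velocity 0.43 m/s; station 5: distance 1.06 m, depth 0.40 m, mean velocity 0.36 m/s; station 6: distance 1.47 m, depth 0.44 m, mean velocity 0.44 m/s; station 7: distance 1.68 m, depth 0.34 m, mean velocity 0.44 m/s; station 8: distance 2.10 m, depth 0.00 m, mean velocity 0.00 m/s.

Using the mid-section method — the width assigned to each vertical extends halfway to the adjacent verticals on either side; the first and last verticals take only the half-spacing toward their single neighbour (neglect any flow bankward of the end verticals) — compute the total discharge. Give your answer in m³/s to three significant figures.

0.253 m³/s

w_2 = (0.40 − 0.00)/2 = 0.2 m; q_2 = 0.25 × 0.19 × 0.2 = 0.009500 m³/s
w_3 = (0.60 − 0.16)/2 = 0.22 m; q_3 = 0.42 × 0.31 × 0.22 = 0.02864 m³/s
w_4 = (1.06 − 0.40)/2 = 0.33 m; q_4 = 0.43 × 0.32 × 0.33 = 0.04541 m³/s
w_5 = (1.47 − 0.60)/2 = 0.435 m; q_5 = 0.36 × 0.40 × 0.435 = 0.06264 m³/s
w_6 = (1.68 − 1.06)/2 = 0.31 m; q_6 = 0.44 × 0.44 × 0.31 = 0.06002 m³/s
w_7 = (2.10 − 1.47)/2 = 0.315 m; q_7 = 0.44 × 0.34 × 0.315 = 0.04712 m³/s
Stations 1, 8 contribute zero (depth or velocity is 0).
Q = Σ qᵢ = 0.2533 m³/s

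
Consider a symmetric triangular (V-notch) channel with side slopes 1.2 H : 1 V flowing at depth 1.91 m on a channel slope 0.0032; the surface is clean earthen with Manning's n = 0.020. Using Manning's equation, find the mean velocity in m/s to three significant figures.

2.30 m/s

A = z·y² = 1.2×1.91² = 4.378 m²
P = 2y√(1+z²) = 2×1.91×√(1+1.2²) = 5.967 m
R = A/P = 4.378/5.967 = 0.7337 m
Q = (1/n)·A·R^(2/3)·S^(1/2) = (1/0.020) × 4.378 × 0.7337^(2/3) × 0.0032^(1/2) = 10.07 m³/s
V = Q/A = 10.07/4.378 = 2.301 m/s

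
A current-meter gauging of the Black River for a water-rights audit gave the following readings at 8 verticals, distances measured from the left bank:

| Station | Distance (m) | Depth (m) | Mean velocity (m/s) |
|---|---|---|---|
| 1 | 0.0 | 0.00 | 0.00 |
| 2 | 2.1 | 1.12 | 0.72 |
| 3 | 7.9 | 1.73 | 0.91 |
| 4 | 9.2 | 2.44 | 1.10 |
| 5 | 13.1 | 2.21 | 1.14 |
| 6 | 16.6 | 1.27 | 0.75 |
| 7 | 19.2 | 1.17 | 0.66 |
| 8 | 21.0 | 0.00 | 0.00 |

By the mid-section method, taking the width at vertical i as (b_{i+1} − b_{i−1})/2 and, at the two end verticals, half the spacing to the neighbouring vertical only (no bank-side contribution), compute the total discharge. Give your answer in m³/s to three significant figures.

w_2 = (7.9 − 0.0)/2 = 3.95 m; q_2 = 0.72 × 1.12 × 3.95 = 3.185 m³/s
w_3 = (9.2 − 2.1)/2 = 3.55 m; q_3 = 0.91 × 1.73 × 3.55 = 5.589 m³/s
w_4 = (13.1 − 7.9)/2 = 2.6 m; q_4 = 1.10 × 2.44 × 2.6 = 6.978 m³/s
w_5 = (16.6 − 9.2)/2 = 3.7 m; q_5 = 1.14 × 2.21 × 3.7 = 9.322 m³/s
w_6 = (19.2 − 13.1)/2 = 3.05 m; q_6 = 0.75 × 1.27 × 3.05 = 2.905 m³/s
w_7 = (21.0 − 16.6)/2 = 2.2 m; q_7 = 0.66 × 1.17 × 2.2 = 1.699 m³/s
Stations 1, 8 contribute zero (depth or velocity is 0).
Q = Σ qᵢ = 29.68 m³/s

29.7 m³/s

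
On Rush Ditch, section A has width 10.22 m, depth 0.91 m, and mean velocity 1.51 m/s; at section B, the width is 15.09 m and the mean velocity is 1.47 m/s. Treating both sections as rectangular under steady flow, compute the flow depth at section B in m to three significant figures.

Q = A₁V₁ = (10.22×0.91) × 1.51 = 14.04 m³/s
d₂ = Q/(b₂ V₂) = 14.04/(15.09×1.47) = 0.6331 m

0.633 m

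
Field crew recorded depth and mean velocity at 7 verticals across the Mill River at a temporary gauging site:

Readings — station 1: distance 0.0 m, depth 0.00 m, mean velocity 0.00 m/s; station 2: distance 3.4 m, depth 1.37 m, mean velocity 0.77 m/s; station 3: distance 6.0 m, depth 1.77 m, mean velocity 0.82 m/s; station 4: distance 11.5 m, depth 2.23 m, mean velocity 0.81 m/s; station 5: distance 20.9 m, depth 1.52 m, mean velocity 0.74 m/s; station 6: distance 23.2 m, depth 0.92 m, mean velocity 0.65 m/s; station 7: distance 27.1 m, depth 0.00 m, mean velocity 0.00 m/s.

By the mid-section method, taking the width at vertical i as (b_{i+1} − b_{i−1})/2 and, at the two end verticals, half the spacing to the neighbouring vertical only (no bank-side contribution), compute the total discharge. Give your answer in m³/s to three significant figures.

w_2 = (6.0 − 0.0)/2 = 3 m; q_2 = 0.77 × 1.37 × 3 = 3.165 m³/s
w_3 = (11.5 − 3.4)/2 = 4.05 m; q_3 = 0.82 × 1.77 × 4.05 = 5.878 m³/s
w_4 = (20.9 − 6.0)/2 = 7.45 m; q_4 = 0.81 × 2.23 × 7.45 = 13.46 m³/s
w_5 = (23.2 − 11.5)/2 = 5.85 m; q_5 = 0.74 × 1.52 × 5.85 = 6.580 m³/s
w_6 = (27.1 − 20.9)/2 = 3.1 m; q_6 = 0.65 × 0.92 × 3.1 = 1.854 m³/s
Stations 1, 7 contribute zero (depth or velocity is 0).
Q = Σ qᵢ = 30.93 m³/s

30.9 m³/s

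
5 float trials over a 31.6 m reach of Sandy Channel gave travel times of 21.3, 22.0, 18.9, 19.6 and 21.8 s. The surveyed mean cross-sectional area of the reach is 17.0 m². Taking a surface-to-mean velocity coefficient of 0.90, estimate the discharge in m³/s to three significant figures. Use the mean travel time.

t̄ = (21.3 + 22.0 + 18.9 + 19.6 + 21.8) / 5 = 20.72 s
v_surface = L / t̄ = 31.6 / 20.72 = 1.525 m/s
v_mean = 0.90 × 1.525 = 1.373 m/s
Q = A × v_mean = 17.0 × 1.373 = 23.33 m³/s

23.3 m³/s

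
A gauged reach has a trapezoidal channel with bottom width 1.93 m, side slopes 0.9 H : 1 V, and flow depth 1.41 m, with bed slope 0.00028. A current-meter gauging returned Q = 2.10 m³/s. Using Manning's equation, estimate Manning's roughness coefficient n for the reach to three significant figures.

0.0307

A = (b + z·y)·y = (1.93 + 0.9×1.41)×1.41 = 4.511 m²
P = b + 2y√(1+z²) = 1.93 + 2×1.41×√(1+0.9²) = 5.724 m
R = A/P = 4.511/5.724 = 0.7880 m
n = (1/Q)·A·R^(2/3)·S^(1/2) = (1/2.10) × 4.511 × 0.8532 × 0.01673 = 0.03066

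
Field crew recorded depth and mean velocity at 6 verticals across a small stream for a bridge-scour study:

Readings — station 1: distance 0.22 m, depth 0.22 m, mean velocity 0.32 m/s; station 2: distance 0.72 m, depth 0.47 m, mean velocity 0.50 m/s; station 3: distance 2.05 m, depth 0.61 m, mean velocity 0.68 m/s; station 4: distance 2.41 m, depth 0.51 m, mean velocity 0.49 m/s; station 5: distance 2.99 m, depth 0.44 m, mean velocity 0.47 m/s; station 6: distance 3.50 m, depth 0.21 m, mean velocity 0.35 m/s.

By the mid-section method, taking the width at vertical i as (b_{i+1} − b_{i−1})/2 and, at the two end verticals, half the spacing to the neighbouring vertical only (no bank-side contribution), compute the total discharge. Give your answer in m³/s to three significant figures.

w_1 = (0.72 − 0.22)/2 = 0.25 m; q_1 = 0.32 × 0.22 × 0.25 = 0.01760 m³/s
w_2 = (2.05 − 0.22)/2 = 0.915 m; q_2 = 0.50 × 0.47 × 0.915 = 0.2150 m³/s
w_3 = (2.41 − 0.72)/2 = 0.845 m; q_3 = 0.68 × 0.61 × 0.845 = 0.3505 m³/s
w_4 = (2.99 − 2.05)/2 = 0.47 m; q_4 = 0.49 × 0.51 × 0.47 = 0.1175 m³/s
w_5 = (3.50 − 2.41)/2 = 0.545 m; q_5 = 0.47 × 0.44 × 0.545 = 0.1127 m³/s
w_6 = (3.50 − 2.99)/2 = 0.255 m; q_6 = 0.35 × 0.21 × 0.255 = 0.01874 m³/s
Q = Σ qᵢ = 0.8320 m³/s

0.832 m³/s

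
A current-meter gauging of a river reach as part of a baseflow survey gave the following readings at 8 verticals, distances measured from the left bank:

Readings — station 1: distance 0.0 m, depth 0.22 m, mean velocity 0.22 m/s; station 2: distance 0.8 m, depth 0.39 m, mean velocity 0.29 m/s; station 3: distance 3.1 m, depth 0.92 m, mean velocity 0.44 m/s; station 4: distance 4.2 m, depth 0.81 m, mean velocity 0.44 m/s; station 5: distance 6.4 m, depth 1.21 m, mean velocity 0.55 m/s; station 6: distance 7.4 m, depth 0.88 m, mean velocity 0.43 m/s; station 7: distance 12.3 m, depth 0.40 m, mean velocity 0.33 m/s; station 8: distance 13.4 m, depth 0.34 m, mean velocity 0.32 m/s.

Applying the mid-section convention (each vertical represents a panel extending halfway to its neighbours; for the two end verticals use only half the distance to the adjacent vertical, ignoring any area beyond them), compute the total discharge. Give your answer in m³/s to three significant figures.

4.11 m³/s

w_1 = (0.8 − 0.0)/2 = 0.4 m; q_1 = 0.22 × 0.22 × 0.4 = 0.01936 m³/s
w_2 = (3.1 − 0.0)/2 = 1.55 m; q_2 = 0.29 × 0.39 × 1.55 = 0.1753 m³/s
w_3 = (4.2 − 0.8)/2 = 1.7 m; q_3 = 0.44 × 0.92 × 1.7 = 0.6882 m³/s
w_4 = (6.4 − 3.1)/2 = 1.65 m; q_4 = 0.44 × 0.81 × 1.65 = 0.5881 m³/s
w_5 = (7.4 − 4.2)/2 = 1.6 m; q_5 = 0.55 × 1.21 × 1.6 = 1.065 m³/s
w_6 = (12.3 − 6.4)/2 = 2.95 m; q_6 = 0.43 × 0.88 × 2.95 = 1.116 m³/s
w_7 = (13.4 − 7.4)/2 = 3 m; q_7 = 0.33 × 0.40 × 3 = 0.3960 m³/s
w_8 = (13.4 − 12.3)/2 = 0.55 m; q_8 = 0.32 × 0.34 × 0.55 = 0.05984 m³/s
Q = Σ qᵢ = 4.108 m³/s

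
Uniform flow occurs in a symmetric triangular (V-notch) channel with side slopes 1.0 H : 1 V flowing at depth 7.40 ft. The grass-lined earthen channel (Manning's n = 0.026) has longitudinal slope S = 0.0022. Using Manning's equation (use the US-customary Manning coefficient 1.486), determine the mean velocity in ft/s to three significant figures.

A = z·y² = 1.0×7.40² = 54.76 ft²
P = 2y√(1+z²) = 2×7.40×√(1+1.0²) = 20.93 ft
R = A/P = 54.76/20.93 = 2.616 ft
Q = (1.486/n)·A·R^(2/3)·S^(1/2) = (1.486/0.026) × 54.76 × 2.616^(2/3) × 0.0022^(1/2) = 278.7 ft³/s
V = Q/A = 278.7/54.76 = 5.090 ft/s

5.09 ft/s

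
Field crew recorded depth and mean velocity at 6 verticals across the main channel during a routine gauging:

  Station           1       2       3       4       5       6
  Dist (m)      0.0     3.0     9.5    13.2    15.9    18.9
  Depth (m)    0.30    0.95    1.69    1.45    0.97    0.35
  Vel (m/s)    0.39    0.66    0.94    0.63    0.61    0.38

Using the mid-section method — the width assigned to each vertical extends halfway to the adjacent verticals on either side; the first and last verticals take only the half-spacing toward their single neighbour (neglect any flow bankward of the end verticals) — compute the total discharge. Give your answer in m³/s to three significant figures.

16.1 m³/s

w_1 = (3.0 − 0.0)/2 = 1.5 m; q_1 = 0.39 × 0.30 × 1.5 = 0.1755 m³/s
w_2 = (9.5 − 0.0)/2 = 4.75 m; q_2 = 0.66 × 0.95 × 4.75 = 2.978 m³/s
w_3 = (13.2 − 3.0)/2 = 5.1 m; q_3 = 0.94 × 1.69 × 5.1 = 8.102 m³/s
w_4 = (15.9 − 9.5)/2 = 3.2 m; q_4 = 0.63 × 1.45 × 3.2 = 2.923 m³/s
w_5 = (18.9 − 13.2)/2 = 2.85 m; q_5 = 0.61 × 0.97 × 2.85 = 1.686 m³/s
w_6 = (18.9 − 15.9)/2 = 1.5 m; q_6 = 0.38 × 0.35 × 1.5 = 0.1995 m³/s
Q = Σ qᵢ = 16.06 m³/s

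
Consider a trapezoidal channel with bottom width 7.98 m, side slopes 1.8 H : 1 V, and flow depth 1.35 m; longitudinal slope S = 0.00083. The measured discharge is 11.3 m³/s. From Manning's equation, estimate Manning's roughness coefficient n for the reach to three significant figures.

A = (b + z·y)·y = (7.98 + 1.8×1.35)×1.35 = 14.05 m²
P = b + 2y√(1+z²) = 7.98 + 2×1.35×√(1+1.8²) = 13.54 m
R = A/P = 14.05/13.54 = 1.038 m
n = (1/Q)·A·R^(2/3)·S^(1/2) = (1/11.3) × 14.05 × 1.025 × 0.02881 = 0.03673

0.0367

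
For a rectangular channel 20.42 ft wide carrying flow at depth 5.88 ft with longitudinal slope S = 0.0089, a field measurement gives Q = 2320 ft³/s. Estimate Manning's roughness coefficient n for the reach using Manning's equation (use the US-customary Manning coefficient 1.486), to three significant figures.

A = b·y = 20.42 × 5.88 = 120.1 ft²
P = b + 2y = 20.42 + 2×5.88 = 32.18 ft
R = A/P = 120.1/32.18 = 3.731 ft
n = (1.486/Q)·A·R^(2/3)·S^(1/2) = (1.486/2320) × 120.1 × 2.406 × 0.09434 = 0.01745

0.0175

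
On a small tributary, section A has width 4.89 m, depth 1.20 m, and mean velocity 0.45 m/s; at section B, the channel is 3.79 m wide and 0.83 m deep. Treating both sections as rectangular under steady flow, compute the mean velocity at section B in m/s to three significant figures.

0.839 m/s

Q = A₁V₁ = (4.89×1.20) × 0.45 = 2.641 m³/s
A₂ = 3.79 × 0.83 = 3.146 m²
V₂ = Q/A₂ = 2.641/3.146 = 0.8394 m/s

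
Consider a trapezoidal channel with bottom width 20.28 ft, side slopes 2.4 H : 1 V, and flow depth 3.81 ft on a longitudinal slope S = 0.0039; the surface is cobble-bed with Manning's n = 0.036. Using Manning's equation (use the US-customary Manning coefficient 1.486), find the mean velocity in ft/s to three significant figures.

5.12 ft/s

A = (b + z·y)·y = (20.28 + 2.4×3.81)×3.81 = 112.1 ft²
P = b + 2y√(1+z²) = 20.28 + 2×3.81×√(1+2.4²) = 40.09 ft
R = A/P = 112.1/40.09 = 2.796 ft
Q = (1.486/n)·A·R^(2/3)·S^(1/2) = (1.486/0.036) × 112.1 × 2.796^(2/3) × 0.0039^(1/2) = 573.6 ft³/s
V = Q/A = 573.6/112.1 = 5.116 ft/s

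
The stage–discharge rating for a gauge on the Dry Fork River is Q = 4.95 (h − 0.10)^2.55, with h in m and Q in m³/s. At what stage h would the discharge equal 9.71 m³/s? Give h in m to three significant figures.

h − h₀ = (Q/C)^(1/b) = (9.71/4.95)^(1/2.55) = 1.302 m
h = 0.10 + 1.302 = 1.402 m

1.40 m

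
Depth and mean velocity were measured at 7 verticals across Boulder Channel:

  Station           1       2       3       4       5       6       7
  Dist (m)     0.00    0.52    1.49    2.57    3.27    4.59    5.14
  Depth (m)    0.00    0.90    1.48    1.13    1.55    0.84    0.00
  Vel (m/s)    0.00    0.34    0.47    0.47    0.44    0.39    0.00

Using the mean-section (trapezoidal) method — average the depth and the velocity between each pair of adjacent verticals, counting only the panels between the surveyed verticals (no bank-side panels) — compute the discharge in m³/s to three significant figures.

2.30 m³/s

Panel 1-2: Δb = 0.52 m, d̄ = (0.00+0.90)/2 = 0.45, v̄ = (0.00+0.34)/2 = 0.17 → q = 0.52×0.45×0.17 = 0.03978 m³/s
Panel 2-3: Δb = 0.97 m, d̄ = (0.90+1.48)/2 = 1.19, v̄ = (0.34+0.47)/2 = 0.405 → q = 0.97×1.19×0.405 = 0.4675 m³/s
Panel 3-4: Δb = 1.08 m, d̄ = (1.48+1.13)/2 = 1.305, v̄ = (0.47+0.47)/2 = 0.47 → q = 1.08×1.305×0.47 = 0.6624 m³/s
Panel 4-5: Δb = 0.7 m, d̄ = (1.13+1.55)/2 = 1.34, v̄ = (0.47+0.44)/2 = 0.455 → q = 0.7×1.34×0.455 = 0.4268 m³/s
Panel 5-6: Δb = 1.32 m, d̄ = (1.55+0.84)/2 = 1.195, v̄ = (0.44+0.39)/2 = 0.415 → q = 1.32×1.195×0.415 = 0.6546 m³/s
Panel 6-7: Δb = 0.55 m, d̄ = (0.84+0.00)/2 = 0.42, v̄ = (0.39+0.00)/2 = 0.195 → q = 0.55×0.42×0.195 = 0.04505 m³/s
Q = Σ q = 2.296 m³/s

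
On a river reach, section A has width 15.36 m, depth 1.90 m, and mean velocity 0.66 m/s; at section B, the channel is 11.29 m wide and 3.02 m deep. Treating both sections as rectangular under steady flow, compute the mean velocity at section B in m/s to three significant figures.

0.565 m/s

Q = A₁V₁ = (15.36×1.90) × 0.66 = 19.26 m³/s
A₂ = 11.29 × 3.02 = 34.10 m²
V₂ = Q/A₂ = 19.26/34.10 = 0.5649 m/s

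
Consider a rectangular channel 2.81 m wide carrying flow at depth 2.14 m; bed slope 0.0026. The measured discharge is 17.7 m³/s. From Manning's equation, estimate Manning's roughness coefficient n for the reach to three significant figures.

0.0155

A = b·y = 2.81 × 2.14 = 6.013 m²
P = b + 2y = 2.81 + 2×2.14 = 7.090 m
R = A/P = 6.013/7.090 = 0.8482 m
n = (1/Q)·A·R^(2/3)·S^(1/2) = (1/17.7) × 6.013 × 0.8960 × 0.05099 = 0.01552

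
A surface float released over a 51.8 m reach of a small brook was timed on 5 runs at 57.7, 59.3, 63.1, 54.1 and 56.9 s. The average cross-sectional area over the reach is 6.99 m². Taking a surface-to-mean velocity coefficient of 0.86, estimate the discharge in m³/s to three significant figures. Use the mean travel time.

t̄ = (57.7 + 59.3 + 63.1 + 54.1 + 56.9) / 5 = 58.22 s
v_surface = L / t̄ = 51.8 / 58.22 = 0.8897 m/s
v_mean = 0.86 × 0.8897 = 0.7652 m/s
Q = A × v_mean = 6.99 × 0.7652 = 5.349 m³/s

5.35 m³/s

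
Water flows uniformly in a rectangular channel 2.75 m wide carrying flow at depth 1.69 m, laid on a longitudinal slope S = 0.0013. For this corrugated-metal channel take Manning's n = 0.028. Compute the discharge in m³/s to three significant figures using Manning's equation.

4.98 m³/s

A = b·y = 2.75 × 1.69 = 4.648 m²
P = b + 2y = 2.75 + 2×1.69 = 6.130 m
R = A/P = 4.648/6.130 = 0.7582 m
Q = (1/n)·A·R^(2/3)·S^(1/2) = (1/0.028) × 4.648 × 0.7582^(2/3) × 0.0013^(1/2) = 4.976 m³/s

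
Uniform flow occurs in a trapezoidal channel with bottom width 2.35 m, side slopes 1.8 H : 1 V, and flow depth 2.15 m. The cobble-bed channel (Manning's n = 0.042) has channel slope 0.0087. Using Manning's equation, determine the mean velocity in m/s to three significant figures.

2.50 m/s

A = (b + z·y)·y = (2.35 + 1.8×2.15)×2.15 = 13.37 m²
P = b + 2y√(1+z²) = 2.35 + 2×2.15×√(1+1.8²) = 11.20 m
R = A/P = 13.37/11.20 = 1.194 m
Q = (1/n)·A·R^(2/3)·S^(1/2) = (1/0.042) × 13.37 × 1.194^(2/3) × 0.0087^(1/2) = 33.42 m³/s
V = Q/A = 33.42/13.37 = 2.499 m/s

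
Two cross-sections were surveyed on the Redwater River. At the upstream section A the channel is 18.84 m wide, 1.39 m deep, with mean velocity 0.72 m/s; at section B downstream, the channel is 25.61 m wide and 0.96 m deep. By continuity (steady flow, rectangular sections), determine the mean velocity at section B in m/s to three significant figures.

Q = A₁V₁ = (18.84×1.39) × 0.72 = 18.86 m³/s
A₂ = 25.61 × 0.96 = 24.59 m²
V₂ = Q/A₂ = 18.86/24.59 = 0.7669 m/s

0.767 m/s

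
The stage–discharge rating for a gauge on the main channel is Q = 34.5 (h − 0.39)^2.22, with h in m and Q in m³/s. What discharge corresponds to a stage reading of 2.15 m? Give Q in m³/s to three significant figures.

Q = 34.5 × (2.15 − 0.39)^2.22 = 34.5 × 1.76^2.22 = 121.0 m³/s

121 m³/s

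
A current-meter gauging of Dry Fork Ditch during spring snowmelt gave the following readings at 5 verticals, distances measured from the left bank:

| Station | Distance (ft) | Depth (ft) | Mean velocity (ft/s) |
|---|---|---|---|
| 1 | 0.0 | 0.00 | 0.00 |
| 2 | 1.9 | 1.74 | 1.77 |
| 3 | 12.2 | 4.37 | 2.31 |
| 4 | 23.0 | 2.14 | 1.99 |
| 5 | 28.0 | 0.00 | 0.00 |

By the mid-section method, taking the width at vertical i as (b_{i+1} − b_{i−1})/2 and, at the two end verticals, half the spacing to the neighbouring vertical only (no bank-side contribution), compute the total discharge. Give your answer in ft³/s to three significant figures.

w_2 = (12.2 − 0.0)/2 = 6.1 ft; q_2 = 1.77 × 1.74 × 6.1 = 18.79 ft³/s
w_3 = (23.0 − 1.9)/2 = 10.55 ft; q_3 = 2.31 × 4.37 × 10.55 = 106.5 ft³/s
w_4 = (28.0 − 12.2)/2 = 7.9 ft; q_4 = 1.99 × 2.14 × 7.9 = 33.64 ft³/s
Stations 1, 5 contribute zero (depth or velocity is 0).
Q = Σ qᵢ = 158.9 ft³/s

159 ft³/s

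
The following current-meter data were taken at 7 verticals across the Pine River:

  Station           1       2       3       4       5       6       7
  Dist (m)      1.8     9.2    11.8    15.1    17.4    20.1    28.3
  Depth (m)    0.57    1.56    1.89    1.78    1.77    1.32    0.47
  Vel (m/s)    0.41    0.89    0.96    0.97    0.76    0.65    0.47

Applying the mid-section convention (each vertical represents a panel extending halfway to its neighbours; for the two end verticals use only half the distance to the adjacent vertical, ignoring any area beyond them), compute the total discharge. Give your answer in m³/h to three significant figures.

97000 m³/h

w_1 = (9.2 − 1.8)/2 = 3.7 m; q_1 = 0.41 × 0.57 × 3.7 = 0.8647 m³/s
w_2 = (11.8 − 1.8)/2 = 5 m; q_2 = 0.89 × 1.56 × 5 = 6.942 m³/s
w_3 = (15.1 − 9.2)/2 = 2.95 m; q_3 = 0.96 × 1.89 × 2.95 = 5.352 m³/s
w_4 = (17.4 − 11.8)/2 = 2.8 m; q_4 = 0.97 × 1.78 × 2.8 = 4.834 m³/s
w_5 = (20.1 − 15.1)/2 = 2.5 m; q_5 = 0.76 × 1.77 × 2.5 = 3.363 m³/s
w_6 = (28.3 − 17.4)/2 = 5.45 m; q_6 = 0.65 × 1.32 × 5.45 = 4.676 m³/s
w_7 = (28.3 − 20.1)/2 = 4.1 m; q_7 = 0.47 × 0.47 × 4.1 = 0.9057 m³/s
Q = Σ qᵢ = 26.94 m³/s
= 26.94 × 3600 = 96980 m³/h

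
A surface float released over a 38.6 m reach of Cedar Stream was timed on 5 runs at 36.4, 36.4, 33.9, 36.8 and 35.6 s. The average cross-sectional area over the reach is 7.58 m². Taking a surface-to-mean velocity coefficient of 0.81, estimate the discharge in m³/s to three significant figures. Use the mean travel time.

t̄ = (36.4 + 36.4 + 33.9 + 36.8 + 35.6) / 5 = 35.82 s
v_surface = L / t̄ = 38.6 / 35.82 = 1.078 m/s
v_mean = 0.81 × 1.078 = 0.8729 m/s
Q = A × v_mean = 7.58 × 0.8729 = 6.616 m³/s

6.62 m³/s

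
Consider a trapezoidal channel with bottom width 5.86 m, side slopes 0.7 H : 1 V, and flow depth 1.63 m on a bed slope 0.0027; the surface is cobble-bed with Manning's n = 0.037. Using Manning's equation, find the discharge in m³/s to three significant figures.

17.7 m³/s

A = (b + z·y)·y = (5.86 + 0.7×1.63)×1.63 = 11.41 m²
P = b + 2y√(1+z²) = 5.86 + 2×1.63×√(1+0.7²) = 9.839 m
R = A/P = 11.41/9.839 = 1.160 m
Q = (1/n)·A·R^(2/3)·S^(1/2) = (1/0.037) × 11.41 × 1.160^(2/3) × 0.0027^(1/2) = 17.69 m³/s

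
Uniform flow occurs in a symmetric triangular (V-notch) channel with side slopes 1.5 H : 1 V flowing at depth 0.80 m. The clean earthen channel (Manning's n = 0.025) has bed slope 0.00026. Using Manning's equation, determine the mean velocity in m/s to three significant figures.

0.310 m/s

A = z·y² = 1.5×0.80² = 0.9600 m²
P = 2y√(1+z²) = 2×0.80×√(1+1.5²) = 2.884 m
R = A/P = 0.9600/2.884 = 0.3328 m
Q = (1/n)·A·R^(2/3)·S^(1/2) = (1/0.025) × 0.9600 × 0.3328^(2/3) × 0.00026^(1/2) = 0.2974 m³/s
V = Q/A = 0.2974/0.9600 = 0.3098 m/s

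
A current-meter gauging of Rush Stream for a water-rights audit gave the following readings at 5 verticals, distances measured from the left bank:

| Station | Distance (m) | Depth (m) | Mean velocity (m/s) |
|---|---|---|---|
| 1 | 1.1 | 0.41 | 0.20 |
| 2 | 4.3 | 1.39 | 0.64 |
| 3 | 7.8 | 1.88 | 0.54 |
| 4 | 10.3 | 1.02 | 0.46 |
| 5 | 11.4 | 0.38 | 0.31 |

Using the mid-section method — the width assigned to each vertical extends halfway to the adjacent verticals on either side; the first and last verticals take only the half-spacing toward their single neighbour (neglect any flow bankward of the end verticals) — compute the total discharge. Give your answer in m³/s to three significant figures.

w_1 = (4.3 − 1.1)/2 = 1.6 m; q_1 = 0.20 × 0.41 × 1.6 = 0.1312 m³/s
w_2 = (7.8 − 1.1)/2 = 3.35 m; q_2 = 0.64 × 1.39 × 3.35 = 2.980 m³/s
w_3 = (10.3 − 4.3)/2 = 3 m; q_3 = 0.54 × 1.88 × 3 = 3.046 m³/s
w_4 = (11.4 − 7.8)/2 = 1.8 m; q_4 = 0.46 × 1.02 × 1.8 = 0.8446 m³/s
w_5 = (11.4 − 10.3)/2 = 0.55 m; q_5 = 0.31 × 0.38 × 0.55 = 0.06479 m³/s
Q = Σ qᵢ = 7.066 m³/s

7.07 m³/s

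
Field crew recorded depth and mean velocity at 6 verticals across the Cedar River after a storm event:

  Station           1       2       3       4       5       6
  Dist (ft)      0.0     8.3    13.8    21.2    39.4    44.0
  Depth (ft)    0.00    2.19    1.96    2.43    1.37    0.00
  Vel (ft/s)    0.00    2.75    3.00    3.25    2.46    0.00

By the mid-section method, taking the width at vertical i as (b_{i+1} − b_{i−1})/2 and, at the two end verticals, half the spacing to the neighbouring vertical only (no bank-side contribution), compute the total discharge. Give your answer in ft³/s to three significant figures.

w_2 = (13.8 − 0.0)/2 = 6.9 ft; q_2 = 2.75 × 2.19 × 6.9 = 41.56 ft³/s
w_3 = (21.2 − 8.3)/2 = 6.45 ft; q_3 = 3.00 × 1.96 × 6.45 = 37.93 ft³/s
w_4 = (39.4 − 13.8)/2 = 12.8 ft; q_4 = 3.25 × 2.43 × 12.8 = 101.1 ft³/s
w_5 = (44.0 − 21.2)/2 = 11.4 ft; q_5 = 2.46 × 1.37 × 11.4 = 38.42 ft³/s
Stations 1, 6 contribute zero (depth or velocity is 0).
Q = Σ qᵢ = 219.0 ft³/s

219 ft³/s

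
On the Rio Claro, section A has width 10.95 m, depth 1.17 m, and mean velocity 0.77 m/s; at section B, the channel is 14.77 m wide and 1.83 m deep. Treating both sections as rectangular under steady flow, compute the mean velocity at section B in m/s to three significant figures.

0.365 m/s

Q = A₁V₁ = (10.95×1.17) × 0.77 = 9.865 m³/s
A₂ = 14.77 × 1.83 = 27.03 m²
V₂ = Q/A₂ = 9.865/27.03 = 0.3650 m/s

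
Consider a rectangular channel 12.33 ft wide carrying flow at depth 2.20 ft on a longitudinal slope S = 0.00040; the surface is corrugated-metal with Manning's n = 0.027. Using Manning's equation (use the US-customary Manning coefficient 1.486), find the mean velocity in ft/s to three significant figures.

1.52 ft/s

A = b·y = 12.33 × 2.20 = 27.13 ft²
P = b + 2y = 12.33 + 2×2.20 = 16.73 ft
R = A/P = 27.13/16.73 = 1.621 ft
Q = (1.486/n)·A·R^(2/3)·S^(1/2) = (1.486/0.027) × 27.13 × 1.621^(2/3) × 0.00040^(1/2) = 41.21 ft³/s
V = Q/A = 41.21/27.13 = 1.519 ft/s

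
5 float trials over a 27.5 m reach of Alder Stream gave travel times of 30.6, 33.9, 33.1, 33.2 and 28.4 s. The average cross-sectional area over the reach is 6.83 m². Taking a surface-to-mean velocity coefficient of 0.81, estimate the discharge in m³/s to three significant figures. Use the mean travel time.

t̄ = (30.6 + 33.9 + 33.1 + 33.2 + 28.4) / 5 = 31.84 s
v_surface = L / t̄ = 27.5 / 31.84 = 0.8637 m/s
v_mean = 0.81 × 0.8637 = 0.6996 m/s
Q = A × v_mean = 6.83 × 0.6996 = 4.778 m³/s

4.78 m³/s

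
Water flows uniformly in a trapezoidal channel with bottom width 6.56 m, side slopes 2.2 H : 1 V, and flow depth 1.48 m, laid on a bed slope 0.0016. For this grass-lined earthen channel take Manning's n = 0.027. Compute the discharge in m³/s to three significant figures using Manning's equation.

A = (b + z·y)·y = (6.56 + 2.2×1.48)×1.48 = 14.53 m²
P = b + 2y√(1+z²) = 6.56 + 2×1.48×√(1+2.2²) = 13.71 m
R = A/P = 14.53/13.71 = 1.059 m
Q = (1/n)·A·R^(2/3)·S^(1/2) = (1/0.027) × 14.53 × 1.059^(2/3) × 0.0016^(1/2) = 22.37 m³/s

22.4 m³/s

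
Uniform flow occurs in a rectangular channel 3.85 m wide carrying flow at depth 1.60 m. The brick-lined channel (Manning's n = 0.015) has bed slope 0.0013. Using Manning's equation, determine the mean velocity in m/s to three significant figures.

A = b·y = 3.85 × 1.60 = 6.160 m²
P = b + 2y = 3.85 + 2×1.60 = 7.050 m
R = A/P = 6.160/7.050 = 0.8738 m
Q = (1/n)·A·R^(2/3)·S^(1/2) = (1/0.015) × 6.160 × 0.8738^(2/3) × 0.0013^(1/2) = 13.53 m³/s
V = Q/A = 13.53/6.160 = 2.197 m/s

2.20 m/s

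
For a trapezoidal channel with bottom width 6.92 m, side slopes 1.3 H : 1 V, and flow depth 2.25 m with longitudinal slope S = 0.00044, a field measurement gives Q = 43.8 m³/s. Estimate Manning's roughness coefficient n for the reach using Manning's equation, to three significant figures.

A = (b + z·y)·y = (6.92 + 1.3×2.25)×2.25 = 22.15 m²
P = b + 2y√(1+z²) = 6.92 + 2×2.25×√(1+1.3²) = 14.30 m
R = A/P = 22.15/14.30 = 1.549 m
n = (1/Q)·A·R^(2/3)·S^(1/2) = (1/43.8) × 22.15 × 1.339 × 0.02098 = 0.01420

0.0142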